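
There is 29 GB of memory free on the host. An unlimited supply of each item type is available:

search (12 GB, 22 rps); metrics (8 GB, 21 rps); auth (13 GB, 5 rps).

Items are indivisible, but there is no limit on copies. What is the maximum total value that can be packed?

64 rps

Best value-per-unit is metrics at 21/8; filling with it alone gives 3×21 = 63.
Optimal mix: 1×search + 2×metrics → memory 28, value 64.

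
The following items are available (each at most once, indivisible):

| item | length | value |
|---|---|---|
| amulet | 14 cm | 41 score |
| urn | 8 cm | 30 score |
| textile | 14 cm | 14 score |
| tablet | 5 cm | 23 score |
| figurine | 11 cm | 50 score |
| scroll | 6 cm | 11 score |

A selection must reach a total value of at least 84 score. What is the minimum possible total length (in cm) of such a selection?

Subsets with value ≥ 84, sorted by total length:
- tablet+figurine+scroll: length 22, value 84
- urn+tablet+figurine: length 24, value 103
- amulet+figurine: length 25, value 91
- urn+figurine+scroll: length 25, value 91
Minimum length: 22 cm.

22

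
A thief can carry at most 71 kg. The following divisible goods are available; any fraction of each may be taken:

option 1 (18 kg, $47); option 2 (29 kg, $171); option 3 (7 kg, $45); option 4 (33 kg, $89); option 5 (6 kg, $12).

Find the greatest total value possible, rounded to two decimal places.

310.22

Take in order of value per unit:
- option 3 (45/7 per unit): all 7 → value 45, running total 45.00
- option 2 (171/29 per unit): all 29 → value 171, running total 216.00
- option 4 (89/33 per unit): all 33 → value 89, running total 305.00
- option 1 (47/18 per unit): 2 of 18 → value 2×47/18 = 5.2222, running total 310.22
Total 310.22.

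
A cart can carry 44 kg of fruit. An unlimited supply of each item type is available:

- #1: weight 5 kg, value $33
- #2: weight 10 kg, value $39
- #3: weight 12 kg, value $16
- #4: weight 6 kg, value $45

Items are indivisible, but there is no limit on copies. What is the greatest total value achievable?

Best value-per-unit is #4 at 45/6, and filling with it alone uses weight 7×6=42. No mix of the others beats 7×45 = 315.

$315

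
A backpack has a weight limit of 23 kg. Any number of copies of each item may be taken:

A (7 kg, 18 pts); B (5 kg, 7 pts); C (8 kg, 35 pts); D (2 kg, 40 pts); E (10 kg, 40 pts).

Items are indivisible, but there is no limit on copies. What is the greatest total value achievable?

Best value-per-unit is D at 40/2, and filling with it alone uses weight 11×2=22. No mix of the others beats 11×40 = 440.

440 pts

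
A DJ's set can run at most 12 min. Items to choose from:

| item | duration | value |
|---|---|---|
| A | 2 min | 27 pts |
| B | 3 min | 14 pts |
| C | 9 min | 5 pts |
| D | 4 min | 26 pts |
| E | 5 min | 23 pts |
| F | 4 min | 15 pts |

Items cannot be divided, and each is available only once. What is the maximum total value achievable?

76 pts

This is a 0/1 knapsack; check combinations near the capacity.
- A+D+E: duration 2+4+5=11, value 27+26+23=76
- A+D+F: duration 2+4+4=10, value 27+26+15=68
- A+B+D: duration 2+3+4=9, value 27+14+26=67
- A+E+F: duration 2+5+4=11, value 27+23+15=65
Best: 76 pts.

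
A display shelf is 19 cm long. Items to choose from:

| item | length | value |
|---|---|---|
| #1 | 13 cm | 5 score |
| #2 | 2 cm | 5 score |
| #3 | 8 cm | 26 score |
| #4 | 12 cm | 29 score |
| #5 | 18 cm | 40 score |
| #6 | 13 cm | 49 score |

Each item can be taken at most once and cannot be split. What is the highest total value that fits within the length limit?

Check high-value combinations within 19 cm:
- #2+#6: length 2+13=15, value 5+49=54
- #6: length 13, value 49
- #5: length 18, value 40
Best: 54 score.

54 score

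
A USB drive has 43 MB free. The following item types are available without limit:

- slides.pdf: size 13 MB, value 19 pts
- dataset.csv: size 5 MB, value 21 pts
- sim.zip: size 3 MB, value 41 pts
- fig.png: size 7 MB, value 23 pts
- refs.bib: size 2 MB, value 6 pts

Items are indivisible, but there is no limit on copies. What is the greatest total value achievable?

Best value-per-unit is sim.zip at 41/3, and filling with it alone uses size 14×3=42. No mix of the others beats 14×41 = 574.

574 pts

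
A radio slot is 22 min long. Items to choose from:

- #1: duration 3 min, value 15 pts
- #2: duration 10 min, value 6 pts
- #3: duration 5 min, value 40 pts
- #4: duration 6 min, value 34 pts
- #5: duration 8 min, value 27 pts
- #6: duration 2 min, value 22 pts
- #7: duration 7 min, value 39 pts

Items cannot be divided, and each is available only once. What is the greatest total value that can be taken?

Check high-value combinations within 22 min:
- #3+#4+#6+#7: duration 5+6+2+7=20, value 40+34+22+39=135
- #1+#3+#4+#7: duration 3+5+6+7=21, value 15+40+34+39=128
- #3+#5+#6+#7: duration 5+8+2+7=22, value 40+27+22+39=128
Best: 135 pts.

135 pts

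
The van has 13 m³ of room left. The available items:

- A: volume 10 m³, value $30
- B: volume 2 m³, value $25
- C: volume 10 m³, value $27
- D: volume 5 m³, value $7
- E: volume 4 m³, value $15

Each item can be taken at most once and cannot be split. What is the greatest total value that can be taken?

Check high-value combinations within 13 m³:
- A+B: volume 10+2=12, value 30+25=55
- B+C: volume 2+10=12, value 25+27=52
- B+D+E: volume 2+5+4=11, value 25+7+15=47
- B+E: volume 2+4=6, value 25+15=40
- B+D: volume 2+5=7, value 25+7=32
Best: $55.

$55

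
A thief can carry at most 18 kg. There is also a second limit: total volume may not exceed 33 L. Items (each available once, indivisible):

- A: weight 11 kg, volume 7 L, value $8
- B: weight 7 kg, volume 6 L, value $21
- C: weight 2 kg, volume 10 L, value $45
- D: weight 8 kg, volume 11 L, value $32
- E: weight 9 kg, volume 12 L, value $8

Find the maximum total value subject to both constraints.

Feasible sets respecting both limits:
- B+C+D: weight 17, volume 27, value 98
- C+D: weight 10, volume 21, value 77
- B+C+E: weight 18, volume 28, value 74
Best: $98.

$98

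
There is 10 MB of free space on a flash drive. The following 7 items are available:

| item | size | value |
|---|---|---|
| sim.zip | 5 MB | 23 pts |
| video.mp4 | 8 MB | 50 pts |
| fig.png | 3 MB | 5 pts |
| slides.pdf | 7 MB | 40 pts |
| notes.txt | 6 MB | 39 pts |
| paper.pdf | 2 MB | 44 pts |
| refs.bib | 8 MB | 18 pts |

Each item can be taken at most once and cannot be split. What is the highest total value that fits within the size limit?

Check high-value combinations within 10 MB:
- video.mp4+paper.pdf: size 8+2=10, value 50+44=94
- slides.pdf+paper.pdf: size 7+2=9, value 40+44=84
- notes.txt+paper.pdf: size 6+2=8, value 39+44=83
- sim.zip+fig.png+paper.pdf: size 5+3+2=10, value 23+5+44=72
Best: 94 pts.

94 pts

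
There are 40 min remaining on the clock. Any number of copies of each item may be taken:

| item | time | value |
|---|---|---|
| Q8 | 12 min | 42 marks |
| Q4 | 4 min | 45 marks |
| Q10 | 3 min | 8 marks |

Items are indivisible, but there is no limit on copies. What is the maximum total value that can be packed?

450 marks

Best value-per-unit is Q4 at 45/4, and filling with it alone uses time 10×4=40. No mix of the others beats 10×45 = 450.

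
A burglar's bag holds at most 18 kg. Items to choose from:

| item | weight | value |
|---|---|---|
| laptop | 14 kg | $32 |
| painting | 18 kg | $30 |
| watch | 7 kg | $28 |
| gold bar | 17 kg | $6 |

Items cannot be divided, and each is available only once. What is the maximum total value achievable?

Check high-value combinations within 18 kg:
- laptop: weight 14, value 32
- painting: weight 18, value 30
- watch: weight 7, value 28
- gold bar: weight 17, value 6
Best: $32.

$32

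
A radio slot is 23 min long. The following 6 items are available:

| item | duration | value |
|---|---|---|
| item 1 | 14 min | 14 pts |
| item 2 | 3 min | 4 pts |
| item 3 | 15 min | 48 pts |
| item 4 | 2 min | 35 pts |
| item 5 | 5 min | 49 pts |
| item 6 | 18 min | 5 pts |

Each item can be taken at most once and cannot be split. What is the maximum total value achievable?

This is a 0/1 knapsack; check combinations near the capacity.
- item 3+item 4+item 5: duration 15+2+5=22, value 48+35+49=132
- item 2+item 3+item 5: duration 3+15+5=23, value 4+48+49=101
- item 1+item 4+item 5: duration 14+2+5=21, value 14+35+49=98
Best: 132 pts.

132 pts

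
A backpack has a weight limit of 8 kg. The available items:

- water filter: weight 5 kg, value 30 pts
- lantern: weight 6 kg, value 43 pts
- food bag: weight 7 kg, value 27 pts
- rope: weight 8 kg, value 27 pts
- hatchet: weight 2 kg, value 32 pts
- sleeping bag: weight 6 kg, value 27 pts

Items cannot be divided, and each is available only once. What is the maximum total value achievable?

Check high-value combinations within 8 kg:
- lantern+hatchet: weight 6+2=8, value 43+32=75
- water filter+hatchet: weight 5+2=7, value 30+32=62
- hatchet+sleeping bag: weight 2+6=8, value 32+27=59
Best: 75 pts.

75 pts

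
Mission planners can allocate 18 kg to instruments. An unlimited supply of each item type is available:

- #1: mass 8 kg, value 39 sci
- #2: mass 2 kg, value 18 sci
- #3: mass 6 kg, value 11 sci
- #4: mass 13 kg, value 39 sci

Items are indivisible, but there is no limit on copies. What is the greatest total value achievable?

162 sci

Best value-per-unit is #2 at 18/2, and filling with it alone uses mass 9×2=18. No mix of the others beats 9×18 = 162.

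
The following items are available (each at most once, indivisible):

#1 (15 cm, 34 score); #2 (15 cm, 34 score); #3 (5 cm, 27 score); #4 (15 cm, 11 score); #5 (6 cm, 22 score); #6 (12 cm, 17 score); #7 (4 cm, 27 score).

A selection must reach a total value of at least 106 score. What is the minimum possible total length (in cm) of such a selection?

Subsets with value ≥ 106, sorted by total length:
- #1+#3+#5+#7: length 30, value 110
- #2+#3+#5+#7: length 30, value 110
- #1+#2+#3+#7: length 39, value 122
Minimum length: 30 cm.

30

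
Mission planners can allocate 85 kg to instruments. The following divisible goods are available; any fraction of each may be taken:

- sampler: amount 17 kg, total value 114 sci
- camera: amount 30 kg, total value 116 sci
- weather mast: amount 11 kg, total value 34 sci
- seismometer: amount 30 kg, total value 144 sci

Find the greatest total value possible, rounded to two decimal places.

398.73

Take in order of value per unit:
- sampler (114/17 per unit): all 17 → value 114, running total 114.00
- seismometer (144/30 per unit): all 30 → value 144, running total 258.00
- camera (116/30 per unit): all 30 → value 116, running total 374.00
- weather mast (34/11 per unit): 8 of 11 → value 8×34/11 = 24.7273, running total 398.73
Total 398.73.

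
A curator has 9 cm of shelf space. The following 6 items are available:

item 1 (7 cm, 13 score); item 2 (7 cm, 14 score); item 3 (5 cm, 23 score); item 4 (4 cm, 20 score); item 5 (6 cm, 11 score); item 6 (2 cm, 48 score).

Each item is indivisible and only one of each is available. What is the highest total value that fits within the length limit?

71 score

Check high-value combinations within 9 cm:
- item 3+item 6: length 5+2=7, value 23+48=71
- item 4+item 6: length 4+2=6, value 20+48=68
- item 2+item 6: length 7+2=9, value 14+48=62
- item 1+item 6: length 7+2=9, value 13+48=61
Best: 71 score.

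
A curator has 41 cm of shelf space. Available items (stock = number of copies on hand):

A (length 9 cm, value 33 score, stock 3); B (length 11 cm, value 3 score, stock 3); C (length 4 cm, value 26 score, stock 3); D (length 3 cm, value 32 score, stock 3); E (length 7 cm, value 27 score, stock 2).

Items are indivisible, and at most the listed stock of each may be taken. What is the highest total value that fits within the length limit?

Top feasible selections:
- 2×A + 3×C + 3×D: length 39, value 240
- 1×A + 2×C + 3×D + 2×E: length 40, value 235
- 1×A + 3×C + 3×D + 1×E: length 37, value 234
- 1×A + 3×C + 2×D + 2×E: length 41, value 229
Best: 240 score.

240 score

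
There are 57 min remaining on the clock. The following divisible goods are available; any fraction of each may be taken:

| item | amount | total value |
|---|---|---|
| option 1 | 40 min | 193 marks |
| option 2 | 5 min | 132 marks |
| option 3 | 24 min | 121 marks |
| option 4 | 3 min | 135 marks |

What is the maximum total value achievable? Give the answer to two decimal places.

508.63

Take in order of value per unit:
- option 4 (135/3 per unit): all 3 → value 135, running total 135.00
- option 2 (132/5 per unit): all 5 → value 132, running total 267.00
- option 3 (121/24 per unit): all 24 → value 121, running total 388.00
- option 1 (193/40 per unit): 25 of 40 → value 25×193/40 = 120.6250, running total 508.63
Total 508.63.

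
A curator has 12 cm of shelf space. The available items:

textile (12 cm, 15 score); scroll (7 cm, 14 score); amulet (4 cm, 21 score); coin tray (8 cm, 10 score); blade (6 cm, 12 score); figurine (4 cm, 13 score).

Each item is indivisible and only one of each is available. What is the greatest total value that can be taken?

35 score

Check high-value combinations within 12 cm:
- scroll+amulet: length 7+4=11, value 14+21=35
- amulet+figurine: length 4+4=8, value 21+13=34
- amulet+blade: length 4+6=10, value 21+12=33
- amulet+coin tray: length 4+8=12, value 21+10=31
Best: 35 score.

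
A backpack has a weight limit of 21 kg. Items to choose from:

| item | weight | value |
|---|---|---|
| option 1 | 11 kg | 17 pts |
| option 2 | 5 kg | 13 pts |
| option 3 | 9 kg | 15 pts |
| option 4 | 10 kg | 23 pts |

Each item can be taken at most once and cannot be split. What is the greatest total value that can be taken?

Check high-value combinations within 21 kg:
- option 1+option 4: weight 11+10=21, value 17+23=40
- option 3+option 4: weight 9+10=19, value 15+23=38
- option 2+option 4: weight 5+10=15, value 13+23=36
Best: 40 pts.

40 pts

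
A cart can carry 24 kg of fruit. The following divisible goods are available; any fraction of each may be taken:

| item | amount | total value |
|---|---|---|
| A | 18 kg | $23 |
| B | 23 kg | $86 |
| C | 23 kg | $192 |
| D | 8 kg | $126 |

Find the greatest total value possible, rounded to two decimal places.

Take in order of value per unit:
- D (126/8 per unit): all 8 → value 126, running total 126.00
- C (192/23 per unit): 16 of 23 → value 16×192/23 = 133.5652, running total 259.57
Total 259.57.

259.57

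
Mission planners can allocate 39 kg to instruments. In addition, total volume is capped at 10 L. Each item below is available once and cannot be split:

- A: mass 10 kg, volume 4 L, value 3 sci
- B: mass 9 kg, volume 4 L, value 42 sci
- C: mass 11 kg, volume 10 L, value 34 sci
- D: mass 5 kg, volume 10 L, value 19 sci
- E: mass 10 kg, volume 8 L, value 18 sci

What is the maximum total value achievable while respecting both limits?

Feasible sets respecting both limits:
- A+B: mass 19, volume 8, value 45
- B: mass 9, volume 4, value 42
- C: mass 11, volume 10, value 34
- D: mass 5, volume 10, value 19
Best: 45 sci.

45 sci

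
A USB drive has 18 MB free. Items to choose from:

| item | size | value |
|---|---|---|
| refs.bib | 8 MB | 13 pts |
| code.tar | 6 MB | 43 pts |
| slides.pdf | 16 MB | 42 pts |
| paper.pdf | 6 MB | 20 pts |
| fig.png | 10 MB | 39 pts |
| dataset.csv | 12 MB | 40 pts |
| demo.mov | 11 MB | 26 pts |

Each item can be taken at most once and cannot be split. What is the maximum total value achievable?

Check high-value combinations within 18 MB:
- code.tar+dataset.csv: size 6+12=18, value 43+40=83
- code.tar+fig.png: size 6+10=16, value 43+39=82
- code.tar+demo.mov: size 6+11=17, value 43+26=69
Best: 83 pts.

83 pts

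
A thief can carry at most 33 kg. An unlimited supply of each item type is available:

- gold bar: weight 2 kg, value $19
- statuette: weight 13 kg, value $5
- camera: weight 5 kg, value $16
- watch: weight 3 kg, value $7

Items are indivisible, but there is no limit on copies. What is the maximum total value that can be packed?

$304

Best value-per-unit is gold bar at 19/2, and filling with it alone uses weight 16×2=32. No mix of the others beats 16×19 = 304.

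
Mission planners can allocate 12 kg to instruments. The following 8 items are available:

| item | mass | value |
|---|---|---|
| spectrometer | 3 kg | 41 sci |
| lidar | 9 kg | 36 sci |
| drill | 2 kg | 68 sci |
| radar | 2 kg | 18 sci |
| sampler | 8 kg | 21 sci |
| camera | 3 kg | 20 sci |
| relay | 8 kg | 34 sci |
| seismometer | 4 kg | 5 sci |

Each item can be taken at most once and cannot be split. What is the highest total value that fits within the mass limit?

147 sci

Check high-value combinations within 12 kg:
- spectrometer+drill+radar+camera: mass 3+2+2+3=10, value 41+68+18+20=147
- spectrometer+drill+camera+seismometer: mass 3+2+3+4=12, value 41+68+20+5=134
- spectrometer+drill+radar+seismometer: mass 3+2+2+4=11, value 41+68+18+5=132
- spectrometer+drill+camera: mass 3+2+3=8, value 41+68+20=129
- spectrometer+drill+radar: mass 3+2+2=7, value 41+68+18=127
Best: 147 sci.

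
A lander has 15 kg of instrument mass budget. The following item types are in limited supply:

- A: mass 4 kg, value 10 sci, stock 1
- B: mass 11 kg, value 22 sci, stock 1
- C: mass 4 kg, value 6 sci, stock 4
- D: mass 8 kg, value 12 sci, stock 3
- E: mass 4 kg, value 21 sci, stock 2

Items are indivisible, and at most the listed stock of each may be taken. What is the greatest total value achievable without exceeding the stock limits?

Best selections within mass 15 and stock limits:
- 1×A + 2×E: mass 12, value 52
- 1×C + 2×E: mass 12, value 48
- 1×B + 1×E: mass 15, value 43
Best: 52 sci.

52 sci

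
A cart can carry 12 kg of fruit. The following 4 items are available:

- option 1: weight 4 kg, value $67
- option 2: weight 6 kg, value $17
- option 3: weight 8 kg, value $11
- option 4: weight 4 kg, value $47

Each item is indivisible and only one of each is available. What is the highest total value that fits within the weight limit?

$114

This is a 0/1 knapsack; check combinations near the capacity.
- option 1+option 4: weight 4+4=8, value 67+47=114
- option 1+option 2: weight 4+6=10, value 67+17=84
- option 1+option 3: weight 4+8=12, value 67+11=78
- option 1: weight 4, value 67
- option 2+option 4: weight 6+4=10, value 17+47=64
Best: $114.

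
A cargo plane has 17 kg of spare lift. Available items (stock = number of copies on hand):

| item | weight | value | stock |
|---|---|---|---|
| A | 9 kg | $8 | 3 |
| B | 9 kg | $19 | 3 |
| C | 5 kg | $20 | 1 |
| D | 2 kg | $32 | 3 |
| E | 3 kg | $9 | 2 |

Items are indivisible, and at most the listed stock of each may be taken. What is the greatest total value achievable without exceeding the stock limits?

Best selections within weight 17 and stock limits:
- 1×C + 3×D + 2×E: weight 17, value 134
- 1×C + 3×D + 1×E: weight 14, value 125
- 1×C + 3×D: weight 11, value 116
- 1×B + 3×D: weight 15, value 115
Best: $134.

$134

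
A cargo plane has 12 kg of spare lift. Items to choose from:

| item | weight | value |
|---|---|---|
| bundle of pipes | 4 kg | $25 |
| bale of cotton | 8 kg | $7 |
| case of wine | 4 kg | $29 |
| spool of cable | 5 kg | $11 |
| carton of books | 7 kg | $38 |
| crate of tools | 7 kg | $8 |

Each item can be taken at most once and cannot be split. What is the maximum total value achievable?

Check high-value combinations within 12 kg:
- case of wine+carton of books: weight 4+7=11, value 29+38=67
- bundle of pipes+carton of books: weight 4+7=11, value 25+38=63
- bundle of pipes+case of wine: weight 4+4=8, value 25+29=54
Best: $67.

$67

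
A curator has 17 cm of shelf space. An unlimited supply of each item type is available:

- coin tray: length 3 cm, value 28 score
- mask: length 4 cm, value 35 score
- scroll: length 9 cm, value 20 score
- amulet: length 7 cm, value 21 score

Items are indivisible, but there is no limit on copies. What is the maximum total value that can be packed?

154 score

Best value-per-unit is coin tray at 28/3; filling with it alone gives 5×28 = 140.
Optimal mix: 3×coin tray + 2×mask → length 17, value 154.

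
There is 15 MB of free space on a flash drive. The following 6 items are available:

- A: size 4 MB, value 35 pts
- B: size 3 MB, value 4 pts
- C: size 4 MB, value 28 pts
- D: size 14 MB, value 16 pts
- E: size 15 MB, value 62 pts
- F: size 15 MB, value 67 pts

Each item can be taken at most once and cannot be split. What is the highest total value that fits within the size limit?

Check high-value combinations within 15 MB:
- A+B+C: size 4+3+4=11, value 35+4+28=67
- F: size 15, value 67
- A+C: size 4+4=8, value 35+28=63
- E: size 15, value 62
- A+B: size 4+3=7, value 35+4=39
Best: 67 pts.

67 pts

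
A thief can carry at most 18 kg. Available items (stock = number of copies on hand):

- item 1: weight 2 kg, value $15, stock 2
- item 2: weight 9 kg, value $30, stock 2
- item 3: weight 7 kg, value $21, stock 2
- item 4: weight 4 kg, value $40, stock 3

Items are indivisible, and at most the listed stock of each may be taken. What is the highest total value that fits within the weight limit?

Best selections within weight 18 and stock limits:
- 2×item 1 + 3×item 4: weight 16, value 150
- 1×item 1 + 3×item 4: weight 14, value 135
- 3×item 4: weight 12, value 120
- 1×item 1 + 1×item 3 + 2×item 4: weight 17, value 116
Best: $150.

$150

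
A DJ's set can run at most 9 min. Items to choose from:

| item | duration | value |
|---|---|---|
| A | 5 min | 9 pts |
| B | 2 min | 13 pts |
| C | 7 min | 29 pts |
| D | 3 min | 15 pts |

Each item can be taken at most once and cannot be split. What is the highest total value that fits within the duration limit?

This is a 0/1 knapsack; check combinations near the capacity.
- B+C: duration 2+7=9, value 13+29=42
- C: duration 7, value 29
- B+D: duration 2+3=5, value 13+15=28
- A+D: duration 5+3=8, value 9+15=24
Best: 42 pts.

42 pts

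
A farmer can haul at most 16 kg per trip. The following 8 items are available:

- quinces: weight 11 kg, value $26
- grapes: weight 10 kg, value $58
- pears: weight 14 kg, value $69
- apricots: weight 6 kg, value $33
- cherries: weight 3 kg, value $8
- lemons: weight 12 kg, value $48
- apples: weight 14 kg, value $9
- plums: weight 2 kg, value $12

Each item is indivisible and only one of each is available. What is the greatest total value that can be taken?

$91

Check high-value combinations within 16 kg:
- grapes+apricots: weight 10+6=16, value 58+33=91
- pears+plums: weight 14+2=16, value 69+12=81
- grapes+cherries+plums: weight 10+3+2=15, value 58+8+12=78
- grapes+plums: weight 10+2=12, value 58+12=70
- pears: weight 14, value 69
Best: $91.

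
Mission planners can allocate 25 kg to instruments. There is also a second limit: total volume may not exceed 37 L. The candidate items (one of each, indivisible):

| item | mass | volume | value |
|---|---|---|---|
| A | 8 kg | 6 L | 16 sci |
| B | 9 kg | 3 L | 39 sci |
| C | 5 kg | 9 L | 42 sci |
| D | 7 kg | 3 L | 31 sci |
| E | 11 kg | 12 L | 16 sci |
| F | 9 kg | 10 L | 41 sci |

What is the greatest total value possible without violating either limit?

122 sci

Feasible sets respecting both limits:
- B+C+F: mass 23, volume 22, value 122
- C+D+F: mass 21, volume 22, value 114
- B+C+D: mass 21, volume 15, value 112
Best: 122 sci.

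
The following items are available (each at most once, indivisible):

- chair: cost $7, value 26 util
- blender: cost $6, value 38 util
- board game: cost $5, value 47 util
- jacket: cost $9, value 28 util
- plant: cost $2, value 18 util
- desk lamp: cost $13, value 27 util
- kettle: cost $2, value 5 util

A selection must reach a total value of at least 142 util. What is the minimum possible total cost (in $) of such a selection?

29

Subsets with value ≥ 142, sorted by total cost:
- chair+blender+board game+jacket+plant: cost 29, value 157
- chair+blender+board game+jacket+kettle: cost 29, value 144
Minimum cost: 29 $.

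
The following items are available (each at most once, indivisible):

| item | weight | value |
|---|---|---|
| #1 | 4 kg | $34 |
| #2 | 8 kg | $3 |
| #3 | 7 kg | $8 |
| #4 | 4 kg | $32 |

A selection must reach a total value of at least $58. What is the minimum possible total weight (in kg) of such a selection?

Subsets with value ≥ 58, sorted by total weight:
- #1+#4: weight 8, value 66
- #1+#3+#4: weight 15, value 74
- #1+#2+#4: weight 16, value 69
- #1+#2+#3+#4: weight 23, value 77
Minimum weight: 8 kg.

8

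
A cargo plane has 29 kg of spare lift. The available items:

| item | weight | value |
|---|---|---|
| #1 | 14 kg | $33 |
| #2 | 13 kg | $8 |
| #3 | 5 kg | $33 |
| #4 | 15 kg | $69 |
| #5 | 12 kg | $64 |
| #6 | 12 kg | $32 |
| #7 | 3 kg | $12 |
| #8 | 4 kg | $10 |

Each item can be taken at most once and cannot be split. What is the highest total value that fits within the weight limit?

This is a 0/1 knapsack; check combinations near the capacity.
- #4+#5: weight 15+12=27, value 69+64=133
- #3+#5+#6: weight 5+12+12=29, value 33+64+32=129
- #3+#4+#7+#8: weight 5+15+3+4=27, value 33+69+12+10=124
- #3+#5+#7+#8: weight 5+12+3+4=24, value 33+64+12+10=119
Best: $133.

$133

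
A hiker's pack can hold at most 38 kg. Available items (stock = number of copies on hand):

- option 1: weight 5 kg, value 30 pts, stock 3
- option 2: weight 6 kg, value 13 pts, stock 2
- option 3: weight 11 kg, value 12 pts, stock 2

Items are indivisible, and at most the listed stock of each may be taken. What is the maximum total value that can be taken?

128 pts

Best selections within weight 38 and stock limits:
- 3×option 1 + 2×option 2 + 1×option 3: weight 38, value 128
- 3×option 1 + 2×option 2: weight 27, value 116
Best: 128 pts.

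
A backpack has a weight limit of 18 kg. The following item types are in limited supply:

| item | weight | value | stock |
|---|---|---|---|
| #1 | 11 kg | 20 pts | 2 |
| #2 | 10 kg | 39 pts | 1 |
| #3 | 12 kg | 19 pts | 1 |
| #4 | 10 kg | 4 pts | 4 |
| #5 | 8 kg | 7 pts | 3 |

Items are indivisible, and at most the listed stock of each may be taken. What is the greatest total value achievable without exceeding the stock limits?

Best selections within weight 18 and stock limits:
- 1×#2 + 1×#5: weight 18, value 46
- 1×#2: weight 10, value 39
- 1×#1: weight 11, value 20
Best: 46 pts.

46 pts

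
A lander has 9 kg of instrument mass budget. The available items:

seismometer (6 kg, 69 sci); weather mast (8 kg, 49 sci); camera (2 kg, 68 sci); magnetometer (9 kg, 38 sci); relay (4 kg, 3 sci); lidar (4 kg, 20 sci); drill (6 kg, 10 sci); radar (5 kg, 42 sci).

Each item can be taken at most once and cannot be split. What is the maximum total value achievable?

137 sci

Check high-value combinations within 9 kg:
- seismometer+camera: mass 6+2=8, value 69+68=137
- camera+radar: mass 2+5=7, value 68+42=110
- camera+lidar: mass 2+4=6, value 68+20=88
- camera+drill: mass 2+6=8, value 68+10=78
Best: 137 sci.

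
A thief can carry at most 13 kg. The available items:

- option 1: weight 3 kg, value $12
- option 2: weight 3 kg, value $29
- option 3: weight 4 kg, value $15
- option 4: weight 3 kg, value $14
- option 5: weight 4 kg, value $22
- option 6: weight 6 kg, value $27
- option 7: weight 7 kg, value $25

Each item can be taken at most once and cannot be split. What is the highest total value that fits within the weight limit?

This is a 0/1 knapsack; check combinations near the capacity.
- option 2+option 5+option 6: weight 3+4+6=13, value 29+22+27=78
- option 1+option 2+option 4+option 5: weight 3+3+3+4=13, value 12+29+14+22=77
- option 2+option 3+option 6: weight 3+4+6=13, value 29+15+27=71
- option 2+option 4+option 6: weight 3+3+6=12, value 29+14+27=70
- option 1+option 2+option 3+option 4: weight 3+3+4+3=13, value 12+29+15+14=70
Best: $78.

$78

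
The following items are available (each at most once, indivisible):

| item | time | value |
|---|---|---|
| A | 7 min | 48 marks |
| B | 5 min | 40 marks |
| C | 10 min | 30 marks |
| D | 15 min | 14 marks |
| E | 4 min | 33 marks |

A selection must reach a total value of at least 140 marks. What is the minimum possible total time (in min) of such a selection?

Subsets with value ≥ 140, sorted by total time:
- A+B+C+E: time 26, value 151
- A+B+C+D+E: time 41, value 165
Minimum time: 26 min.

26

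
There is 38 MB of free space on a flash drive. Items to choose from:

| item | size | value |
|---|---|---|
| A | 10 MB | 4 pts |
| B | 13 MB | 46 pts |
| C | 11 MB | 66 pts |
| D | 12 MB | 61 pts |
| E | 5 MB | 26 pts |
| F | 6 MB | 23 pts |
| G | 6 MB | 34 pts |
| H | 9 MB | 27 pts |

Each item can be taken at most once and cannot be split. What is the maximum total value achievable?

Check high-value combinations within 38 MB:
- C+D+G+H: size 11+12+6+9=38, value 66+61+34+27=188
- C+D+E+G: size 11+12+5+6=34, value 66+61+26+34=187
- C+D+F+G: size 11+12+6+6=35, value 66+61+23+34=184
Best: 188 pts.

188 pts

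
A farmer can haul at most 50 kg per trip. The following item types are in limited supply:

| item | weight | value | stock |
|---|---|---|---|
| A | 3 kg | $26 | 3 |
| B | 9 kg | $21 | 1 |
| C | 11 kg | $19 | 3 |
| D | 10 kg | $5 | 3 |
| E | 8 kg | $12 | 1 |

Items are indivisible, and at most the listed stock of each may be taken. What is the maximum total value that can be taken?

$149

Best selections within weight 50 and stock limits:
- 3×A + 1×B + 2×C + 1×E: weight 48, value 149
- 3×A + 3×C + 1×E: weight 50, value 147
Best: $149.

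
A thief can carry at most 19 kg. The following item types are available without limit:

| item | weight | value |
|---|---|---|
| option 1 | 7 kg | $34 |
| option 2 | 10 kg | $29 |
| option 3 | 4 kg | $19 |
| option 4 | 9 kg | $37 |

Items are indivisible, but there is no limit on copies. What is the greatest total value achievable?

Best value-per-unit is option 1 at 34/7; filling with it alone gives 2×34 = 68.
Optimal mix: 1×option 1 + 3×option 3 → weight 19, value 91.

$91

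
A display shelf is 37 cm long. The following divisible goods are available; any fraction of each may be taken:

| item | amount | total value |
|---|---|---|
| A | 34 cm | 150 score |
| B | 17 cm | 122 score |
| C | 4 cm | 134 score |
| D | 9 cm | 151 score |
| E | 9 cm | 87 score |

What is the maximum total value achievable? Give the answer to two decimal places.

Take in order of value per unit:
- C (134/4 per unit): all 4 → value 134, running total 134.00
- D (151/9 per unit): all 9 → value 151, running total 285.00
- E (87/9 per unit): all 9 → value 87, running total 372.00
- B (122/17 per unit): 15 of 17 → value 15×122/17 = 107.6471, running total 479.65
Total 479.65.

479.65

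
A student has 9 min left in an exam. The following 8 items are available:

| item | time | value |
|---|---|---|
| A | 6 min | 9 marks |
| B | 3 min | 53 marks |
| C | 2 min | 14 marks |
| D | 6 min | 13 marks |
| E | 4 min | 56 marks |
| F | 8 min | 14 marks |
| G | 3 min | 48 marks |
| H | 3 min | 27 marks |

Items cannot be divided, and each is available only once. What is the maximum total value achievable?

128 marks

This is a 0/1 knapsack; check combinations near the capacity.
- B+G+H: time 3+3+3=9, value 53+48+27=128
- B+C+E: time 3+2+4=9, value 53+14+56=123
- C+E+G: time 2+4+3=9, value 14+56+48=118
- B+C+G: time 3+2+3=8, value 53+14+48=115
- B+E: time 3+4=7, value 53+56=109
Best: 128 marks.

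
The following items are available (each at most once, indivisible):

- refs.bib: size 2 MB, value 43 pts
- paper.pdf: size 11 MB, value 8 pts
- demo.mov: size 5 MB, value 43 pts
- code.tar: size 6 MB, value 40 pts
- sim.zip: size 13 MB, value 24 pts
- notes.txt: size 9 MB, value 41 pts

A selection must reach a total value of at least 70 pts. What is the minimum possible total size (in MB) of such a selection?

7

Subsets with value ≥ 70, sorted by total size:
- refs.bib+demo.mov: size 7, value 86
- refs.bib+code.tar: size 8, value 83
- refs.bib+notes.txt: size 11, value 84
Minimum size: 7 MB.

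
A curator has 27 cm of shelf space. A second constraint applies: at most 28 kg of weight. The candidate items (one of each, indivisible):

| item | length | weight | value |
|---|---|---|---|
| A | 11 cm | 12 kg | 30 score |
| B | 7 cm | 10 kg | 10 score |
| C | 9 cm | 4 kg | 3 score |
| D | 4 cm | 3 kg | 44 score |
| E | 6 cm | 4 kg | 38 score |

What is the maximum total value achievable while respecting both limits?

112 score

Feasible sets respecting both limits:
- A+D+E: length 21, weight 19, value 112
- B+C+D+E: length 26, weight 21, value 95
- B+D+E: length 17, weight 17, value 92
Best: 112 score.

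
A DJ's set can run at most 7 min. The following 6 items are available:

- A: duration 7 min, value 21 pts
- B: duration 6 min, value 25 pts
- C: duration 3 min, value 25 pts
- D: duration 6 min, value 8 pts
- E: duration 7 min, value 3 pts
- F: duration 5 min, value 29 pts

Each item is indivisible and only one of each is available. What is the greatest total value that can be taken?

Check high-value combinations within 7 min:
- F: duration 5, value 29
- C: duration 3, value 25
- B: duration 6, value 25
- A: duration 7, value 21
- D: duration 6, value 8
Best: 29 pts.

29 pts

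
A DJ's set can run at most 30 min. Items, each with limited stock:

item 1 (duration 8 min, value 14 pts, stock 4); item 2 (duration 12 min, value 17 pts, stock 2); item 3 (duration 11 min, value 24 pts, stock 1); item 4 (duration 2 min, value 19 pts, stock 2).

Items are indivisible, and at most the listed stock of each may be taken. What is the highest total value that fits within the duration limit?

80 pts

Best selections within duration 30 and stock limits:
- 3×item 1 + 2×item 4: duration 28, value 80
- 1×item 2 + 1×item 3 + 2×item 4: duration 27, value 79
- 1×item 1 + 1×item 3 + 2×item 4: duration 23, value 76
Best: 80 pts.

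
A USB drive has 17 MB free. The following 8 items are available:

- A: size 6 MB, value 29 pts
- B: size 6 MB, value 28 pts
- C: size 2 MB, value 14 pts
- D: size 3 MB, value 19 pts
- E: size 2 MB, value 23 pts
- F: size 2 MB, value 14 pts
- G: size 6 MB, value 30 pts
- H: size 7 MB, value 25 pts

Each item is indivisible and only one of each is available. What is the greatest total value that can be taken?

Check high-value combinations within 17 MB:
- A+D+E+G: size 6+3+2+6=17, value 29+19+23+30=101
- C+D+E+F+G: size 2+3+2+2+6=15, value 14+19+23+14+30=100
- B+D+E+G: size 6+3+2+6=17, value 28+19+23+30=100
- A+C+D+E+F: size 6+2+3+2+2=15, value 29+14+19+23+14=99
- A+B+D+E: size 6+6+3+2=17, value 29+28+19+23=99
Best: 101 pts.

101 pts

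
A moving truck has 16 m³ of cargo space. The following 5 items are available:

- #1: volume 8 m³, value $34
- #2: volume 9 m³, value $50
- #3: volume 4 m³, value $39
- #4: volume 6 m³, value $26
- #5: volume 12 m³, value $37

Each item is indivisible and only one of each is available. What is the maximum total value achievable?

Check high-value combinations within 16 m³:
- #2+#3: volume 9+4=13, value 50+39=89
- #2+#4: volume 9+6=15, value 50+26=76
- #3+#5: volume 4+12=16, value 39+37=76
Best: $89.

$89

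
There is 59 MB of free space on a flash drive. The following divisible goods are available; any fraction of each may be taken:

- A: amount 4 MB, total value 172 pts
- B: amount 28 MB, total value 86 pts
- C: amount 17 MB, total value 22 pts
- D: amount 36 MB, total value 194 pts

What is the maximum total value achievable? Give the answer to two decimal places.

Take in order of value per unit:
- A (172/4 per unit): all 4 → value 172, running total 172.00
- D (194/36 per unit): all 36 → value 194, running total 366.00
- B (86/28 per unit): 19 of 28 → value 19×86/28 = 58.3571, running total 424.36
Total 424.36.

424.36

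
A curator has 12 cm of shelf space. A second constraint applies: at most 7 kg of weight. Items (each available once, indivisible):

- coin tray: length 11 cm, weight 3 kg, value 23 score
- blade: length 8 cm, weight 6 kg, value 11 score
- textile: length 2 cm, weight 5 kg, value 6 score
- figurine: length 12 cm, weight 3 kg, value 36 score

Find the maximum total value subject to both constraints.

Feasible sets respecting both limits:
- figurine: length 12, weight 3, value 36
- coin tray: length 11, weight 3, value 23
- blade: length 8, weight 6, value 11
Best: 36 score.

36 score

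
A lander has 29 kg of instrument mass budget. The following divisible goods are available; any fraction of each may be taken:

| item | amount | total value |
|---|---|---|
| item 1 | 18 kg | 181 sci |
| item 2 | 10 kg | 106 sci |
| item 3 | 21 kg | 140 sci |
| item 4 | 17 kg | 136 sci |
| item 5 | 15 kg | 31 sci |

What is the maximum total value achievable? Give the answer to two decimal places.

295.00

Take in order of value per unit:
- item 2 (106/10 per unit): all 10 → value 106, running total 106.00
- item 1 (181/18 per unit): all 18 → value 181, running total 287.00
- item 4 (136/17 per unit): 1 of 17 → value 1×136/17 = 8.0000, running total 295.00
Total 295.00.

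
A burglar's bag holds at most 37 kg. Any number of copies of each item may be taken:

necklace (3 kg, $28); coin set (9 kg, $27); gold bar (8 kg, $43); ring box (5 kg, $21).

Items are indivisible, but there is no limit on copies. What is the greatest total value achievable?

Best value-per-unit is necklace at 28/3, and filling with it alone uses weight 12×3=36. No mix of the others beats 12×28 = 336.

$336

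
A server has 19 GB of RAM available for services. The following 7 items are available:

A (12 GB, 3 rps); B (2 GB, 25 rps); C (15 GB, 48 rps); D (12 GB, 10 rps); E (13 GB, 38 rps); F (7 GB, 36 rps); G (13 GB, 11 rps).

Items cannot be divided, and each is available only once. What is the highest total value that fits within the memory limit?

73 rps

Check high-value combinations within 19 GB:
- B+C: memory 2+15=17, value 25+48=73
- B+E: memory 2+13=15, value 25+38=63
- B+F: memory 2+7=9, value 25+36=61
- C: memory 15, value 48
Best: 73 rps.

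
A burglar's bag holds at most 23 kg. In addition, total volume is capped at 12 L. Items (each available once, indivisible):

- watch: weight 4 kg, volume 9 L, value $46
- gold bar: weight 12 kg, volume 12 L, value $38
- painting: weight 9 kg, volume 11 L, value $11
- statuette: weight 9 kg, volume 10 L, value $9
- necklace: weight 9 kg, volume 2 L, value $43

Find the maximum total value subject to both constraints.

Feasible sets respecting both limits:
- watch+necklace: weight 13, volume 11, value 89
- statuette+necklace: weight 18, volume 12, value 52
- watch: weight 4, volume 9, value 46
Best: $89.

$89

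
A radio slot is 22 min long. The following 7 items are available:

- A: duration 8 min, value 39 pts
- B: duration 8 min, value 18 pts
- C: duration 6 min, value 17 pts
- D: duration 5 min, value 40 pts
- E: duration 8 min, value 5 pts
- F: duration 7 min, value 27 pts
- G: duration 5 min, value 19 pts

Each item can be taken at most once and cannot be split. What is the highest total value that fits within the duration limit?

Check high-value combinations within 22 min:
- A+D+F: duration 8+5+7=20, value 39+40+27=106
- A+D+G: duration 8+5+5=18, value 39+40+19=98
- A+B+D: duration 8+8+5=21, value 39+18+40=97
- A+C+D: duration 8+6+5=19, value 39+17+40=96
Best: 106 pts.

106 pts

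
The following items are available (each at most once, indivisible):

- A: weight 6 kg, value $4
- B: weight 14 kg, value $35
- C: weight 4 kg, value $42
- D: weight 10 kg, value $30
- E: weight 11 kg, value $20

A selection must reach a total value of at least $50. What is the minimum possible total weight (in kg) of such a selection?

Subsets with value ≥ 50, sorted by total weight:
- C+D: weight 14, value 72
- C+E: weight 15, value 62
- B+C: weight 18, value 77
Minimum weight: 14 kg.

14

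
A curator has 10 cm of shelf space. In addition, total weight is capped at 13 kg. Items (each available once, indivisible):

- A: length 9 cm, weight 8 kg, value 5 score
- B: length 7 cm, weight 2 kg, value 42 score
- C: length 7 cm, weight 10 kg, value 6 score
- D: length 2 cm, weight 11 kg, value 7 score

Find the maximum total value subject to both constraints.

Feasible sets respecting both limits:
- B+D: length 9, weight 13, value 49
- B: length 7, weight 2, value 42
- D: length 2, weight 11, value 7
- C: length 7, weight 10, value 6
Best: 49 score.

49 score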